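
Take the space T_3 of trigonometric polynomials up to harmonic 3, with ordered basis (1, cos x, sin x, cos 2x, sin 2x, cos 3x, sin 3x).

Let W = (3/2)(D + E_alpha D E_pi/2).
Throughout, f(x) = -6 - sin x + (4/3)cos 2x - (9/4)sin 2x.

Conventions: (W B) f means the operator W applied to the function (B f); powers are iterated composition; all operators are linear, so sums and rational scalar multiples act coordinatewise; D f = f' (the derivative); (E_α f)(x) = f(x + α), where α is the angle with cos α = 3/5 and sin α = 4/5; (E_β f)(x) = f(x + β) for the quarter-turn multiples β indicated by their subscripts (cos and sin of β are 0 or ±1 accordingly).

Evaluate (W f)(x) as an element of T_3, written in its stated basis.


D f = -cos x - (9/2)cos 2x - (8/3)sin 2x
E_pi/2 f = -6 - cos x - (4/3)cos 2x + (9/4)sin 2x
D E_pi/2 f = sin x + (9/2)cos 2x + (8/3)sin 2x
E_alpha D E_pi/2 f = (4/5)cos x + (3/5)sin x + (13/10)cos 2x - (76/15)sin 2x
(D + E_alpha D E_pi/2) f = -(1/5)cos x + (3/5)sin x - (16/5)cos 2x - (116/15)sin 2x
((3/2)(D + E_alpha D E_pi/2)) f = -(3/10)cos x + (9/10)sin x - (24/5)cos 2x - (58/5)sin 2x

g(x) = -(3/10)cos x + (9/10)sin x - (24/5)cos 2x - (58/5)sin 2x


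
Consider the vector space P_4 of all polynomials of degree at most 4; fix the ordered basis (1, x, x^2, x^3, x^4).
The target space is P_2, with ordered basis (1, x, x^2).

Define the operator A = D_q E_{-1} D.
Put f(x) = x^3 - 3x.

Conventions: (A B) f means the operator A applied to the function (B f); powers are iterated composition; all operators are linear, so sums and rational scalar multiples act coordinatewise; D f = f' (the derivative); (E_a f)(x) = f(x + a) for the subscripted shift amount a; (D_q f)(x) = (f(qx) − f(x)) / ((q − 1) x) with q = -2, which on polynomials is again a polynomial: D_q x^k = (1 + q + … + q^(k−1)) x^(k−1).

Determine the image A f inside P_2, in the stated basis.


the result is g(x) = -3x - 6

D f = 3x^2 - 3
E_{-1} D f = 3x^2 - 6x
D_q E_{-1} D f = -3x - 6


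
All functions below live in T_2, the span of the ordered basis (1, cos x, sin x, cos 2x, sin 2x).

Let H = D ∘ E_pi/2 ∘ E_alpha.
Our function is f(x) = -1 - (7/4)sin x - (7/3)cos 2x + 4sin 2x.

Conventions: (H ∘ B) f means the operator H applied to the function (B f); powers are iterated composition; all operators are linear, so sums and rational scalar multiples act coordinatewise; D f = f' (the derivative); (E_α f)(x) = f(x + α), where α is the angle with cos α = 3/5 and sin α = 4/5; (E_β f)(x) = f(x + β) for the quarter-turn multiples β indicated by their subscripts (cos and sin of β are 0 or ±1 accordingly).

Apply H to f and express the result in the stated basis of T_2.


the result is g(x) = (7/5)cos x + (21/20)sin x - (56/25)cos 2x + (674/75)sin 2x

E_alpha f = -1 - (7/5)cos x - (21/20)sin x + (337/75)cos 2x + (28/25)sin 2x
E_pi/2 E_alpha f = -1 - (21/20)cos x + (7/5)sin x - (337/75)cos 2x - (28/25)sin 2x
D E_pi/2 E_alpha f = (7/5)cos x + (21/20)sin x - (56/25)cos 2x + (674/75)sin 2x


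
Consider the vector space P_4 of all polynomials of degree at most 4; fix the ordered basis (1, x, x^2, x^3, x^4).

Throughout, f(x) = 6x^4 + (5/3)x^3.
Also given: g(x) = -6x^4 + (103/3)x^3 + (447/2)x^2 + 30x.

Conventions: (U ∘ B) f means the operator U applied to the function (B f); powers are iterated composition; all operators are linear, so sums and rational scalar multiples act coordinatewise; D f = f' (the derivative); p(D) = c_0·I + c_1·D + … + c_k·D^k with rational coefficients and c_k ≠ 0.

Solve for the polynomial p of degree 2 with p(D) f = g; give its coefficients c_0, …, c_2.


p(D) = -I + (3/2)·D + 3·D^2, i.e. c_0 = -1, c_1 = 3/2, c_2 = 3

D^0 f = 6x^4 + (5/3)x^3
D^1 f = 24x^3 + 5x^2
D^2 f = 72x^2 + 10x
matching coefficients of g against c_0 f + c_1 Df + … from the top degree down determines the c_i
solution: c_0 = -1, c_1 = 3/2, c_2 = 3


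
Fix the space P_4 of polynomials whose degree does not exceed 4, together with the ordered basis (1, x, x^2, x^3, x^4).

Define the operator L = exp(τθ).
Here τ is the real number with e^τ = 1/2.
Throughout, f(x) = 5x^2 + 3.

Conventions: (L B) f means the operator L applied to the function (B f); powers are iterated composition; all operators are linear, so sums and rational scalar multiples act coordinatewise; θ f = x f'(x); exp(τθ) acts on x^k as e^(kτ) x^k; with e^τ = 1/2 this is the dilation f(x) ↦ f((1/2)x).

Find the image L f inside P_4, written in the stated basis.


the result is g(x) = (5/4)x^2 + 3

exp(τθ) x^k = e^(kτ) x^k; with e^τ = 1/2 this sends x^k to (1/2)^k x^k
x^2 ↦ 1/4 x^2
applying this coordinatewise to f: exp(τθ) f = (5/4)x^2 + 3


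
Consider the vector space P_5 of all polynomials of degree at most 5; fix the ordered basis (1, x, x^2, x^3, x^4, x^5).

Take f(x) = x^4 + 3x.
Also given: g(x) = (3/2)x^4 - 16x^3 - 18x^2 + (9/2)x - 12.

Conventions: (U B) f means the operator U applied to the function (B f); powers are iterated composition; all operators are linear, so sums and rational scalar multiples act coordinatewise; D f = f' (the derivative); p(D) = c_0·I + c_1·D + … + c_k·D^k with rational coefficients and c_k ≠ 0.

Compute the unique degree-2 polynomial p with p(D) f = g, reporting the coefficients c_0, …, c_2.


c_0 = 3/2, c_1 = -4, c_2 = -3/2

D^0 f = x^4 + 3x
D^1 f = 4x^3 + 3
D^2 f = 12x^2
matching coefficients of g against c_0 f + c_1 Df + … from the top degree down determines the c_i
solution: c_0 = 3/2, c_1 = -4, c_2 = -3/2


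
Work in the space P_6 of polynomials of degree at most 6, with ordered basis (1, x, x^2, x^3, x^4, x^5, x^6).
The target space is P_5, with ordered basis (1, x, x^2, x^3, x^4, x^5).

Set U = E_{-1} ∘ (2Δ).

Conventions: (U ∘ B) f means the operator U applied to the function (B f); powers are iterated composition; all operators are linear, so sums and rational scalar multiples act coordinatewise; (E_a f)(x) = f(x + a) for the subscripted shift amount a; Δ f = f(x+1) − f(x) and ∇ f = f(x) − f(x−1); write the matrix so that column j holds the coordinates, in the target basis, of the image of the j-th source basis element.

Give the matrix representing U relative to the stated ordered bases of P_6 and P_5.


image of 1: 0
image of x: 2
image of x^2: 4x - 2
image of x^3: 6x^2 - 6x + 2
image of x^4: 8x^3 - 12x^2 + 8x - 2
image of x^5: 10x^4 - 20x^3 + 20x^2 - 10x + 2
image of x^6: 12x^5 - 30x^4 + 40x^3 - 30x^2 + 12x - 2
each image's coordinates form column j of the matrix

the matrix is [[0, 2, -2, 2, -2, 2, -2]; [0, 0, 4, -6, 8, -10, 12]; [0, 0, 0, 6, -12, 20, -30]; [0, 0, 0, 0, 8, -20, 40]; [0, 0, 0, 0, 0, 10, -30]; [0, 0, 0, 0, 0, 0, 12]] (rows listed top to bottom)


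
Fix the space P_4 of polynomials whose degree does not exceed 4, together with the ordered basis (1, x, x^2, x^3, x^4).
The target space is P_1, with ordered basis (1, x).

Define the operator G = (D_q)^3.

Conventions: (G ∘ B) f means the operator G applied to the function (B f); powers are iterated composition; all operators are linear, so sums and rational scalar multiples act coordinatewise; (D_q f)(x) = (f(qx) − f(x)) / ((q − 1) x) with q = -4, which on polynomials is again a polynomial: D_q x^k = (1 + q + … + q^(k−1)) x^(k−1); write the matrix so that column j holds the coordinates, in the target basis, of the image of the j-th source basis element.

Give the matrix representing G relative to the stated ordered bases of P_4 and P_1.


image of 1: 0
image of x: 0
image of x^2: 0
image of x^3: -39
image of x^4: 1989x
each image's coordinates form column j of the matrix

the matrix is [[0, 0, 0, -39, 0]; [0, 0, 0, 0, 1989]] (rows listed top to bottom)


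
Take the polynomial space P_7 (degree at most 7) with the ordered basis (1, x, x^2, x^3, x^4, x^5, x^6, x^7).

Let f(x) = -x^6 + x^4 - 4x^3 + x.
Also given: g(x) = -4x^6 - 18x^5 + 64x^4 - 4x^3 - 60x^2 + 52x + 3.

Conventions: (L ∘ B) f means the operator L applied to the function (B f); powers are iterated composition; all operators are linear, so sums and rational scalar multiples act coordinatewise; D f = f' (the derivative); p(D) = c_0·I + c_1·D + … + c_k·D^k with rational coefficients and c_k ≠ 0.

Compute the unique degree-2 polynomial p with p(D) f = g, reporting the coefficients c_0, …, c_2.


c_0 = 4, c_1 = 3, c_2 = -2

D^0 f = -x^6 + x^4 - 4x^3 + x
D^1 f = -6x^5 + 4x^3 - 12x^2 + 1
D^2 f = -30x^4 + 12x^2 - 24x
matching coefficients of g against c_0 f + c_1 Df + … from the top degree down determines the c_i
solution: c_0 = 4, c_1 = 3, c_2 = -2


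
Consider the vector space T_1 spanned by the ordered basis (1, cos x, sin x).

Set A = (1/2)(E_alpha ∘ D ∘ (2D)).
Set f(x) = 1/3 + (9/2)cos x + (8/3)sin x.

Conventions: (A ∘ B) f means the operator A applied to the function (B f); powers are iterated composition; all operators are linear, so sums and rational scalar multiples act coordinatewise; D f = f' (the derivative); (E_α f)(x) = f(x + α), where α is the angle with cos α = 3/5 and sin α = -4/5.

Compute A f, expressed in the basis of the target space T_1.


D f = (8/3)cos x - (9/2)sin x
(2D) f = (16/3)cos x - 9sin x
D (2D) f = -9cos x - (16/3)sin x
E_alpha (D ∘ (2D)) f = -(17/15)cos x - (52/5)sin x
((1/2)(E_alpha ∘ D ∘ (2D))) f = -(17/30)cos x - (26/5)sin x

the result is g(x) = -(17/30)cos x - (26/5)sin x


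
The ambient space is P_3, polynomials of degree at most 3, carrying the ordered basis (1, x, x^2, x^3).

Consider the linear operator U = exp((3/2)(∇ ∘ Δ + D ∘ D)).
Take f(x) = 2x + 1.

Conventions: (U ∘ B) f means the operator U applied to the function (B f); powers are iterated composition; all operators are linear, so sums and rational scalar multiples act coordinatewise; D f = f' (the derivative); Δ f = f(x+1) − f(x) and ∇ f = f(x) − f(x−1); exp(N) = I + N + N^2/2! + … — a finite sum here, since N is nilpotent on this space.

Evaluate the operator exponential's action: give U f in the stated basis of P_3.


the series for exp((3/2)(∇ ∘ Δ + D ∘ D)) f terminates at order 0
exp((3/2)(∇ ∘ Δ + D ∘ D)) f = 2x + 1

g(x) = 2x + 1


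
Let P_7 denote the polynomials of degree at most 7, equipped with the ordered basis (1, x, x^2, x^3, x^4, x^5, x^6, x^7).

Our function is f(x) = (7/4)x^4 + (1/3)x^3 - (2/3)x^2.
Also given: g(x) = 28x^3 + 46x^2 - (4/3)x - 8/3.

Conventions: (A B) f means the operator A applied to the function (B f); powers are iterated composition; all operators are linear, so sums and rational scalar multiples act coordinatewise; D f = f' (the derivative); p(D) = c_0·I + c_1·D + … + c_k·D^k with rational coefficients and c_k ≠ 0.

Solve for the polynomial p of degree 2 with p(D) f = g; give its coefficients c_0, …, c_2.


D^0 f = (7/4)x^4 + (1/3)x^3 - (2/3)x^2
D^1 f = 7x^3 + x^2 - (4/3)x
D^2 f = 21x^2 + 2x - 4/3
matching coefficients of g against c_0 f + c_1 Df + … from the top degree down determines the c_i
solution: c_0 = 0, c_1 = 4, c_2 = 2

c_0 = 0, c_1 = 4, c_2 = 2


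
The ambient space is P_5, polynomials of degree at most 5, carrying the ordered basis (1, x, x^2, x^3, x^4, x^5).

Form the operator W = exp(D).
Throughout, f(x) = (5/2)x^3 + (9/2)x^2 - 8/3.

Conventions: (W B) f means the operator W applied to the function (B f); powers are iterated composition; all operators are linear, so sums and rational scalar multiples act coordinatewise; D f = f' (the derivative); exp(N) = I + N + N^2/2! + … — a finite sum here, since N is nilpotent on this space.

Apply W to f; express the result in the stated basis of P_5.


the result is g(x) = (5/2)x^3 + 12x^2 + (33/2)x + 13/3

order-1 term: (15/2)x^2 + 9x
order-2 term: (15/2)x + 9/2
order-3 term: 5/2
the series for exp(D) f terminates at order 3
exp(D) f = (5/2)x^3 + 12x^2 + (33/2)x + 13/3


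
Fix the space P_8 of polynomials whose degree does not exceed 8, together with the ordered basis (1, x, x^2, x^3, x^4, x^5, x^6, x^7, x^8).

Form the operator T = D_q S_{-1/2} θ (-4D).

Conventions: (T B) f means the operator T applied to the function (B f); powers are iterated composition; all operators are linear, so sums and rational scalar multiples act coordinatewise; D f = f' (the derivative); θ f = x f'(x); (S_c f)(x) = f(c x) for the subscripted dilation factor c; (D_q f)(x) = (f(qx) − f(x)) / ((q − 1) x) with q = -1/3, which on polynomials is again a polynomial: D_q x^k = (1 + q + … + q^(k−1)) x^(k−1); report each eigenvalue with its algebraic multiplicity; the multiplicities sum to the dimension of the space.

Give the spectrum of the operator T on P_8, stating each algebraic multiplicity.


image of 1: 0
image of x: 0
image of x^2: 4
image of x^3: -4x
image of x^4: (14/3)x^2
image of x^5: -(100/27)x^3
image of x^6: (305/108)x^4
image of x^7: -(637/324)x^5
image of x^8: (3829/2916)x^6
the matrix is upper triangular; its diagonal is (0, 0, 0, 0, 0, 0, 0, 0, 0)
for a triangular matrix the eigenvalues are the diagonal entries, with algebraic multiplicity their repetition count

λ = 0 (multiplicity 9)


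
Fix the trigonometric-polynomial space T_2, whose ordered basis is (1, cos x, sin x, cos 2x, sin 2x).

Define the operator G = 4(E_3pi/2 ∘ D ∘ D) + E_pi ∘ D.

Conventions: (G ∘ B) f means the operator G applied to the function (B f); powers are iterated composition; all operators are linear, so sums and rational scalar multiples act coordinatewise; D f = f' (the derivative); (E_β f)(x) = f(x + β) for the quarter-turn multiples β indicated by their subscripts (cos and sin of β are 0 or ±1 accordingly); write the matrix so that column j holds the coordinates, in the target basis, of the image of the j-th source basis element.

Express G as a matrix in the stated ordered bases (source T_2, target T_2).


the matrix is [[0, 0, 0, 0, 0]; [0, 0, 3, 0, 0]; [0, -3, 0, 0, 0]; [0, 0, 0, 16, 2]; [0, 0, 0, -2, 16]] (rows listed top to bottom)

image of 1: 0
image of cos x: -3sin x
image of sin x: 3cos x
image of cos 2x: 16cos 2x - 2sin 2x
image of sin 2x: 2cos 2x + 16sin 2x
each image's coordinates form column j of the matrix


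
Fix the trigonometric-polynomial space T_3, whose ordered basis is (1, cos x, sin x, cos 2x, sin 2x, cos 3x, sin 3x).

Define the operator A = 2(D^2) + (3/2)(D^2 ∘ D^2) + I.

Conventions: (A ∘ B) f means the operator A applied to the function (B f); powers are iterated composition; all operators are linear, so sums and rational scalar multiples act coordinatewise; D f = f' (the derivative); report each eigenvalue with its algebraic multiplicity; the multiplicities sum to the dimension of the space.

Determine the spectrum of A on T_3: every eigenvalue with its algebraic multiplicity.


λ = 1/2 (multiplicity 2), λ = 1 (multiplicity 1), λ = 17 (multiplicity 2), λ = 209/2 (multiplicity 2)

image of 1: 1
image of cos x: (1/2)cos x
image of sin x: (1/2)sin x
image of cos 2x: 17cos 2x
image of sin 2x: 17sin 2x
image of cos 3x: (209/2)cos 3x
image of sin 3x: (209/2)sin 3x
the matrix is diagonal; its diagonal is (1, 1/2, 1/2, 17, 17, 209/2, 209/2)
for a triangular matrix the eigenvalues are the diagonal entries, with algebraic multiplicity their repetition count


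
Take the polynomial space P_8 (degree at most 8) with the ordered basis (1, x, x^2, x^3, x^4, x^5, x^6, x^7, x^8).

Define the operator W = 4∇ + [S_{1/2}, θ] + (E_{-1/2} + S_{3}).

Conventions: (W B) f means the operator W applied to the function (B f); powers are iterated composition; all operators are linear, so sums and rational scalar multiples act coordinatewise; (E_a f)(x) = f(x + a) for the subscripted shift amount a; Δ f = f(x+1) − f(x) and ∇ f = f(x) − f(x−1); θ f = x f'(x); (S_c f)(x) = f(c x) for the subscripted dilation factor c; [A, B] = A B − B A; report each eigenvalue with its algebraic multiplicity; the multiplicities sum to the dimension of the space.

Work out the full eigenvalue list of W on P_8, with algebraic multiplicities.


image of 1: 2
image of x: 4x + 7/2
image of x^2: 10x^2 + 7x - 15/4
image of x^3: 28x^3 + (21/2)x^2 - (45/4)x + 31/8
image of x^4: 82x^4 + 14x^3 - (45/2)x^2 + (31/2)x - 63/16
image of x^5: 244x^5 + (35/2)x^4 - (75/2)x^3 + (155/4)x^2 - (315/16)x + 127/32
image of x^6: 730x^6 + 21x^5 - (225/4)x^4 + (155/2)x^3 - (945/16)x^2 + (381/16)x - 255/64
image of x^7: 2188x^7 + (49/2)x^6 - (315/4)x^5 + (1085/8)x^4 - (2205/16)x^3 + (2667/32)x^2 - (1785/64)x + 511/128
image of x^8: 6562x^8 + 28x^7 - 105x^6 + 217x^5 - (2205/8)x^4 + (889/4)x^3 - (1785/16)x^2 + (511/16)x - 1023/256
the matrix is upper triangular; its diagonal is (2, 4, 10, 28, 82, 244, 730, 2188, 6562)
for a triangular matrix the eigenvalues are the diagonal entries, with algebraic multiplicity their repetition count

λ = 2 (multiplicity 1), λ = 4 (multiplicity 1), λ = 10 (multiplicity 1), λ = 28 (multiplicity 1), λ = 82 (multiplicity 1), λ = 244 (multiplicity 1), λ = 730 (multiplicity 1), λ = 2188 (multiplicity 1), λ = 6562 (multiplicity 1)


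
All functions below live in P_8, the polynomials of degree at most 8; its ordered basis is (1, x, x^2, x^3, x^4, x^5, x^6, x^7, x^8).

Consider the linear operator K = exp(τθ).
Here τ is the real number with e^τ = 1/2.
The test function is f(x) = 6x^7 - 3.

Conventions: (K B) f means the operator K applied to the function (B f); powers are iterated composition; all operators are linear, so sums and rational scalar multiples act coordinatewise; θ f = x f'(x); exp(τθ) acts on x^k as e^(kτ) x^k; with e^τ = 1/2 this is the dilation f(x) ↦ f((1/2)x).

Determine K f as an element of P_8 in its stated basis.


g(x) = (3/64)x^7 - 3

exp(τθ) x^k = e^(kτ) x^k; with e^τ = 1/2 this sends x^k to (1/2)^k x^k
x^7 ↦ 1/128 x^7
applying this coordinatewise to f: exp(τθ) f = (3/64)x^7 - 3


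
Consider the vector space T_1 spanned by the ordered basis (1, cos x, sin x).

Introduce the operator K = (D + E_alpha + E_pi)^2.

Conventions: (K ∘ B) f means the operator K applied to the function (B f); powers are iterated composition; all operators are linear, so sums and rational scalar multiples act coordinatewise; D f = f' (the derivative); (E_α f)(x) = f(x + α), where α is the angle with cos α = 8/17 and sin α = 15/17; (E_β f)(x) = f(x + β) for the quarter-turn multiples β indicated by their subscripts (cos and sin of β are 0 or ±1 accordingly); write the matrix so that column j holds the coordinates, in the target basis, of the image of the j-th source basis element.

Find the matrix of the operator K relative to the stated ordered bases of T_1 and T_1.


image of 1: 4
image of cos x: -(943/289)cos x + (576/289)sin x
image of sin x: -(576/289)cos x - (943/289)sin x
each image's coordinates form column j of the matrix

the matrix is [[4, 0, 0]; [0, -943/289, -576/289]; [0, 576/289, -943/289]] (rows listed top to bottom)


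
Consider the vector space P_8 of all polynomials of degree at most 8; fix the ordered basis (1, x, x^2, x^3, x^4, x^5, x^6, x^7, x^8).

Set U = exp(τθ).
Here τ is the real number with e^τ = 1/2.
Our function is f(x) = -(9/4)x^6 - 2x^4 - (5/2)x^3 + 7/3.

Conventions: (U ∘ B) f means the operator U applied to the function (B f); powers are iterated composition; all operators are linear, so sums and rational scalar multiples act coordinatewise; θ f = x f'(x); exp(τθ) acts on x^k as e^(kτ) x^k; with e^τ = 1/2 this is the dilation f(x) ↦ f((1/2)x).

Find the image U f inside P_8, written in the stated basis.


exp(τθ) x^k = e^(kτ) x^k; with e^τ = 1/2 this sends x^k to (1/2)^k x^k
x^3 ↦ 1/8 x^3
x^4 ↦ 1/16 x^4
x^6 ↦ 1/64 x^6
applying this coordinatewise to f: exp(τθ) f = -(9/256)x^6 - (1/8)x^4 - (5/16)x^3 + 7/3

the result is g(x) = -(9/256)x^6 - (1/8)x^4 - (5/16)x^3 + 7/3


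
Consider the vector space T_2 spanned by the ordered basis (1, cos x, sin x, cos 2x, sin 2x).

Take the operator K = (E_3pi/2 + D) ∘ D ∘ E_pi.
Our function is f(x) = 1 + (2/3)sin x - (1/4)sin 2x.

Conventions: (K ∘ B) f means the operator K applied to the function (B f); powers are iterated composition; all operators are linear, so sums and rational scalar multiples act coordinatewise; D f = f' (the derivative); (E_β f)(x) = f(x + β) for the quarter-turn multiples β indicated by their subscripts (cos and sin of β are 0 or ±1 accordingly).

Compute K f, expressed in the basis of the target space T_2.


the image equals g(x) = (1/2)cos 2x + sin 2x

E_pi f = 1 - (2/3)sin x - (1/4)sin 2x
D E_pi f = -(2/3)cos x - (1/2)cos 2x
E_3pi/2 (D ∘ E_pi) f = -(2/3)sin x + (1/2)cos 2x
D (D ∘ E_pi) f = (2/3)sin x + sin 2x
(E_3pi/2 + D) (D ∘ E_pi) f = (1/2)cos 2x + sin 2x


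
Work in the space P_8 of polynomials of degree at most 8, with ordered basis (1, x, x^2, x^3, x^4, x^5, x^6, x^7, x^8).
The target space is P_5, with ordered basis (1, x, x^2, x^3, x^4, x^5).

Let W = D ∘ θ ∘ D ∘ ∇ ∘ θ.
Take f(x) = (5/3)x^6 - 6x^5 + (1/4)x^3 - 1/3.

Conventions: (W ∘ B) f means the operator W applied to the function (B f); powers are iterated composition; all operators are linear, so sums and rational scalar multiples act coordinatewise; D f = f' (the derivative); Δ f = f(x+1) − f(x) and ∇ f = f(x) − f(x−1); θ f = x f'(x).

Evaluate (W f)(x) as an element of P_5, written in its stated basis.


g(x) = 4800x^3 - 10800x^2 + 6000x - 1791/2

θ f = 10x^6 - 30x^5 + (3/4)x^3
∇ θ f = 60x^5 - 300x^4 + 500x^3 - (1791/4)x^2 + (831/4)x - 157/4
D ∇ θ f = 300x^4 - 1200x^3 + 1500x^2 - (1791/2)x + 831/4
θ (D ∘ ∇) θ f = 1200x^4 - 3600x^3 + 3000x^2 - (1791/2)x
D θ (D ∘ ∇) θ f = 4800x^3 - 10800x^2 + 6000x - 1791/2


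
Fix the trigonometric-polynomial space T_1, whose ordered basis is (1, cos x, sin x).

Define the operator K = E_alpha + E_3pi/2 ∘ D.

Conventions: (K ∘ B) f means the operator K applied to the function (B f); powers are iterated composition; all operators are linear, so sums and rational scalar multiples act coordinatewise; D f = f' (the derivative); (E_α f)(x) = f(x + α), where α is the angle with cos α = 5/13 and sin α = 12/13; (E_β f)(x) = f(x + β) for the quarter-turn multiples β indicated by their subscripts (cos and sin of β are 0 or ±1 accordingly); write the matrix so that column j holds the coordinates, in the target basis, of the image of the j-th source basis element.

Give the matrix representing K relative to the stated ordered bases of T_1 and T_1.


the matrix is [[1, 0, 0]; [0, 18/13, 12/13]; [0, -12/13, 18/13]] (rows listed top to bottom)

image of 1: 1
image of cos x: (18/13)cos x - (12/13)sin x
image of sin x: (12/13)cos x + (18/13)sin x
each image's coordinates form column j of the matrix


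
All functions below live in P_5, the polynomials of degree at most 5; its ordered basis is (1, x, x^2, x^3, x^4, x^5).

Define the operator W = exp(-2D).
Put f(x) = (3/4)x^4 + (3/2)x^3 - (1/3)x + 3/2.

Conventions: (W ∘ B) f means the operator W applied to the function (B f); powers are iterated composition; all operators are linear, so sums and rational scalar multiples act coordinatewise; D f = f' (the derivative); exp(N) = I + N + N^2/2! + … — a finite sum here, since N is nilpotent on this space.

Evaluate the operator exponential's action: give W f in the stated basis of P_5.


the result is g(x) = (3/4)x^4 - (9/2)x^3 + 9x^2 - (19/3)x + 13/6

order-1 term: -6x^3 - 9x^2 + 2/3
order-2 term: 18x^2 + 18x
order-3 term: -24x - 12
order-4 term: 12
the series for exp(-2D) f terminates at order 4
exp(-2D) f = (3/4)x^4 - (9/2)x^3 + 9x^2 - (19/3)x + 13/6


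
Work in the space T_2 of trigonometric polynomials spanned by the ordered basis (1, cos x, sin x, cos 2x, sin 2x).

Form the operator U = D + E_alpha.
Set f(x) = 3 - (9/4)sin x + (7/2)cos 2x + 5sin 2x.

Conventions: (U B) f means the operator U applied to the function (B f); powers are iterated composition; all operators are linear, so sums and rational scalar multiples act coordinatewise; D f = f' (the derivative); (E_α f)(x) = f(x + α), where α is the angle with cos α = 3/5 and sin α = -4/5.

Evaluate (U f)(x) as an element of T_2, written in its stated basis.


the image equals g(x) = 3 - (9/20)cos x - (27/20)sin x + (211/50)cos 2x - (126/25)sin 2x

D f = -(9/4)cos x + 10cos 2x - 7sin 2x
E_alpha f = 3 + (9/5)cos x - (27/20)sin x - (289/50)cos 2x + (49/25)sin 2x
(D + E_alpha) f = 3 - (9/20)cos x - (27/20)sin x + (211/50)cos 2x - (126/25)sin 2x


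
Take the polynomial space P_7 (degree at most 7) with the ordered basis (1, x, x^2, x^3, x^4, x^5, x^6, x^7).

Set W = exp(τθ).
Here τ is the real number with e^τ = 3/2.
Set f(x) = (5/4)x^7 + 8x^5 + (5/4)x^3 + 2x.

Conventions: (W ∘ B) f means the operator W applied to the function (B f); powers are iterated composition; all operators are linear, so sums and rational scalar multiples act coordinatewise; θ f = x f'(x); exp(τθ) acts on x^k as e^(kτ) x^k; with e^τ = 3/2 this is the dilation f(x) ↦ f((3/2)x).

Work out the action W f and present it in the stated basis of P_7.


exp(τθ) x^k = e^(kτ) x^k; with e^τ = 3/2 this sends x^k to (3/2)^k x^k
x ↦ 3/2 x
x^3 ↦ 27/8 x^3
x^5 ↦ 243/32 x^5
x^7 ↦ 2187/128 x^7
applying this coordinatewise to f: exp(τθ) f = (10935/512)x^7 + (243/4)x^5 + (135/32)x^3 + 3x

the image equals g(x) = (10935/512)x^7 + (243/4)x^5 + (135/32)x^3 + 3x


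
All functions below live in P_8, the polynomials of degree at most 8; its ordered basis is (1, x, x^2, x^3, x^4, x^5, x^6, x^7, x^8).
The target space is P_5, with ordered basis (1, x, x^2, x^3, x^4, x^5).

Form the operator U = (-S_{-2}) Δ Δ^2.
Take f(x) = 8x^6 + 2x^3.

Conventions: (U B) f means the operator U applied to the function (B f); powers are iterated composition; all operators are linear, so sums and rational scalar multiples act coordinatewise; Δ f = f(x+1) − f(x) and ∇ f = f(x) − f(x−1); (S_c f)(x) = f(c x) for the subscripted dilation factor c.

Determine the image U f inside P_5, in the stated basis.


the image equals g(x) = 7680x^3 - 17280x^2 + 14400x - 4332

Δ f = 48x^5 + 120x^4 + 160x^3 + 126x^2 + 54x + 10
Δ Δ f = 240x^4 + 960x^3 + 1680x^2 + 1452x + 508
Δ Δ^2 f = 960x^3 + 4320x^2 + 7200x + 4332
S_{-2} Δ Δ^2 f = -7680x^3 + 17280x^2 - 14400x + 4332
(-S_{-2}) Δ Δ^2 f = 7680x^3 - 17280x^2 + 14400x - 4332


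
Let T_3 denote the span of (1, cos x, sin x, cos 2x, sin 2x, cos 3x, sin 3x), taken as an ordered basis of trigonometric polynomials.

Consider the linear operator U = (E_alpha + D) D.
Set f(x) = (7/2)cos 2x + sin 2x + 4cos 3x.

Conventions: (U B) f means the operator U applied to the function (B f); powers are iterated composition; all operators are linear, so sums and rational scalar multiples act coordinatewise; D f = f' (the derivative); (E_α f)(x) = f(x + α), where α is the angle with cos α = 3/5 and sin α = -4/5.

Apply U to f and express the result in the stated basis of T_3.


D f = 2cos 2x - 7sin 2x - 12sin 3x
E_alpha D f = (154/25)cos 2x + (97/25)sin 2x + (528/125)cos 3x + (1404/125)sin 3x
D D f = -14cos 2x - 4sin 2x - 36cos 3x
(E_alpha + D) D f = -(196/25)cos 2x - (3/25)sin 2x - (3972/125)cos 3x + (1404/125)sin 3x

the image equals g(x) = -(196/25)cos 2x - (3/25)sin 2x - (3972/125)cos 3x + (1404/125)sin 3x


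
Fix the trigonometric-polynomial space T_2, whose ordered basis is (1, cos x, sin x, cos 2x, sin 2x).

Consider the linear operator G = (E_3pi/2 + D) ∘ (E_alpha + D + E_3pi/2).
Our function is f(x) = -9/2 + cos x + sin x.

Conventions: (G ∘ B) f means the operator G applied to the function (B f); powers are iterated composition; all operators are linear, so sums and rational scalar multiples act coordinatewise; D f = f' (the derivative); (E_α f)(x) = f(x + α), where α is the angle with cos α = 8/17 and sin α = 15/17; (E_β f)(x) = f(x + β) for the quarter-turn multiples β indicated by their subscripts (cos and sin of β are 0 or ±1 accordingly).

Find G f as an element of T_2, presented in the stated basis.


the result is g(x) = -9

E_alpha f = -9/2 + (23/17)cos x - (7/17)sin x
D f = cos x - sin x
E_3pi/2 f = -9/2 - cos x + sin x
(E_alpha + D + E_3pi/2) f = -9 + (23/17)cos x - (7/17)sin x
E_3pi/2 (E_alpha + D + E_3pi/2) f = -9 + (7/17)cos x + (23/17)sin x
D (E_alpha + D + E_3pi/2) f = -(7/17)cos x - (23/17)sin x
(E_3pi/2 + D) (E_alpha + D + E_3pi/2) f = -9


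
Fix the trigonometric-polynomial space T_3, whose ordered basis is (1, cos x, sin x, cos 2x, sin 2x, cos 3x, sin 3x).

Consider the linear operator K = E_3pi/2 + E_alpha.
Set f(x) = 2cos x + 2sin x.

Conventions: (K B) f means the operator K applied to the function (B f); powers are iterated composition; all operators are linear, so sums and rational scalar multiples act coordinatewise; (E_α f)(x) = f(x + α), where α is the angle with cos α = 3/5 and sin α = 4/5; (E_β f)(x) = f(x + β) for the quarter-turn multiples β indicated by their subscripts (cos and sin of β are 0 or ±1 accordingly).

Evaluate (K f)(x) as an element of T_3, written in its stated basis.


E_3pi/2 f = -2cos x + 2sin x
E_alpha f = (14/5)cos x - (2/5)sin x
(E_3pi/2 + E_alpha) f = (4/5)cos x + (8/5)sin x

the image equals g(x) = (4/5)cos x + (8/5)sin x


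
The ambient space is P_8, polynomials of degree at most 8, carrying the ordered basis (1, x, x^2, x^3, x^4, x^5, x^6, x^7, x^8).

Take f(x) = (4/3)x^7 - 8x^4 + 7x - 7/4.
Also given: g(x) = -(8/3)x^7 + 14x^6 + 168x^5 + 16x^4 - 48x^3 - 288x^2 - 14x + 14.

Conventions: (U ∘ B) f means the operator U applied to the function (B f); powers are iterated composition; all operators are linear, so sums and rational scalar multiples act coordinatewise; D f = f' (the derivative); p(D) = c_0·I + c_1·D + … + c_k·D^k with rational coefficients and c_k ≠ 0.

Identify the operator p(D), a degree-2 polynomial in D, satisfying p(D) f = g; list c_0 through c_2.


p(D) = -2·I + (3/2)·D + 3·D^2, i.e. c_0 = -2, c_1 = 3/2, c_2 = 3

D^0 f = (4/3)x^7 - 8x^4 + 7x - 7/4
D^1 f = (28/3)x^6 - 32x^3 + 7
D^2 f = 56x^5 - 96x^2
matching coefficients of g against c_0 f + c_1 Df + … from the top degree down determines the c_i
solution: c_0 = -2, c_1 = 3/2, c_2 = 3


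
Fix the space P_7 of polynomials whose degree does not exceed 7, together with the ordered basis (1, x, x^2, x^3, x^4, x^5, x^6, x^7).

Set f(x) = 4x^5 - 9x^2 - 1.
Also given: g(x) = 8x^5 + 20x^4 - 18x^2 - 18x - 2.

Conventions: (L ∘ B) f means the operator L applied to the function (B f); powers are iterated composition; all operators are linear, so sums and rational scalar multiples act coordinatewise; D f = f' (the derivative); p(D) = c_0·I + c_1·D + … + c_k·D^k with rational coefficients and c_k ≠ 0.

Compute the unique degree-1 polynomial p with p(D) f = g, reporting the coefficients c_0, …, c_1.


D^0 f = 4x^5 - 9x^2 - 1
D^1 f = 20x^4 - 18x
matching coefficients of g against c_0 f + c_1 Df + … from the top degree down determines the c_i
solution: c_0 = 2, c_1 = 1

p(D) = 2·I + D, i.e. c_0 = 2, c_1 = 1


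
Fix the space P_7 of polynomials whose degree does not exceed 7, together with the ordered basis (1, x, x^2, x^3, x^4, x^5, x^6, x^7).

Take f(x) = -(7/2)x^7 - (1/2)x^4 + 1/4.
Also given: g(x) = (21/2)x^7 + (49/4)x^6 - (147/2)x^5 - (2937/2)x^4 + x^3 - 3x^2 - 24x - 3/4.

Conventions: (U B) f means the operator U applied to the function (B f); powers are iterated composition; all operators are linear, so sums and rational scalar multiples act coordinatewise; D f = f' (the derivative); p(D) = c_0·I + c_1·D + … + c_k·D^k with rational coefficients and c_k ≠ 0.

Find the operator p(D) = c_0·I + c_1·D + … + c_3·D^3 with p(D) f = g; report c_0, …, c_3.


c_0 = -3, c_1 = -1/2, c_2 = 1/2, c_3 = 2

D^0 f = -(7/2)x^7 - (1/2)x^4 + 1/4
D^1 f = -(49/2)x^6 - 2x^3
D^2 f = -147x^5 - 6x^2
D^3 f = -735x^4 - 12x
matching coefficients of g against c_0 f + c_1 Df + … from the top degree down determines the c_i
solution: c_0 = -3, c_1 = -1/2, c_2 = 1/2, c_3 = 2


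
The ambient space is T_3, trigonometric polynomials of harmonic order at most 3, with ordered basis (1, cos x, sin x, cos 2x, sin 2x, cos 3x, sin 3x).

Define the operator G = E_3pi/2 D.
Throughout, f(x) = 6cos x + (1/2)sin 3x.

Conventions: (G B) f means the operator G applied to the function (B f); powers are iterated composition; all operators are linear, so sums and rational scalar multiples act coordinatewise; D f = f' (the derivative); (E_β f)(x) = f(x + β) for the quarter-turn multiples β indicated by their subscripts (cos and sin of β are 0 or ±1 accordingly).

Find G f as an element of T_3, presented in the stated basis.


D f = -6sin x + (3/2)cos 3x
E_3pi/2 D f = 6cos x - (3/2)sin 3x

the result is g(x) = 6cos x - (3/2)sin 3x


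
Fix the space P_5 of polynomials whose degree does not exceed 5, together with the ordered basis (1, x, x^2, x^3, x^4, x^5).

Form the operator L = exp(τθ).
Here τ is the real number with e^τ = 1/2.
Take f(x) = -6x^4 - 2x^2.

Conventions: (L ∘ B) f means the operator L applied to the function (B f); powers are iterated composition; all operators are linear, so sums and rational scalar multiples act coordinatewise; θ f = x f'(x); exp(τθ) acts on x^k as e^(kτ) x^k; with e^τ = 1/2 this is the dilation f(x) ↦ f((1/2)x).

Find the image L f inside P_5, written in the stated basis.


the image equals g(x) = -(3/8)x^4 - (1/2)x^2

exp(τθ) x^k = e^(kτ) x^k; with e^τ = 1/2 this sends x^k to (1/2)^k x^k
x^2 ↦ 1/4 x^2
x^4 ↦ 1/16 x^4
applying this coordinatewise to f: exp(τθ) f = -(3/8)x^4 - (1/2)x^2


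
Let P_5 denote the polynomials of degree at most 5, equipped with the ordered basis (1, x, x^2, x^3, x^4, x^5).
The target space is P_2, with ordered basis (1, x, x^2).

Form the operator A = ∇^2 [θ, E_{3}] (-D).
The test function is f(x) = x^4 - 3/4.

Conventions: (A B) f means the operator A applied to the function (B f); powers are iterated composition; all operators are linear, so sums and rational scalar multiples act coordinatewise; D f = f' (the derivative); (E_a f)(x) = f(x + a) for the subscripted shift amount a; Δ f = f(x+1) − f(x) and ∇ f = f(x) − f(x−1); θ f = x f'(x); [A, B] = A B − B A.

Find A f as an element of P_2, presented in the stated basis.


D f = 4x^3
(-D) f = -4x^3
E_{3} (-D) f = -4x^3 - 36x^2 - 108x - 108
θ E_{3} (-D) f = -12x^3 - 72x^2 - 108x
θ (-D) f = -12x^3
E_{3} θ (-D) f = -12x^3 - 108x^2 - 324x - 324
[θ, E_{3}] (-D) f = 36x^2 + 216x + 324
∇ [θ, E_{3}] (-D) f = 72x + 180
∇ ∇ [θ, E_{3}] (-D) f = 72

the image equals g(x) = 72


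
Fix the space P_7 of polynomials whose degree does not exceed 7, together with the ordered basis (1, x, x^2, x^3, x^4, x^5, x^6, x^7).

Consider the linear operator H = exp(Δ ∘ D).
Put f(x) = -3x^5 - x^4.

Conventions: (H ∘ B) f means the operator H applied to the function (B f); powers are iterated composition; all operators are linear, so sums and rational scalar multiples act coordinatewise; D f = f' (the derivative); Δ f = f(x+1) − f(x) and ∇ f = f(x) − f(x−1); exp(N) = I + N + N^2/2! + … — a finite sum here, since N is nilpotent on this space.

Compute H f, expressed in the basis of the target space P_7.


order-1 term: -60x^3 - 102x^2 - 72x - 19
order-2 term: -180x - 192
the series for exp(Δ ∘ D) f terminates at order 2
exp(Δ ∘ D) f = -3x^5 - x^4 - 60x^3 - 102x^2 - 252x - 211

the result is g(x) = -3x^5 - x^4 - 60x^3 - 102x^2 - 252x - 211


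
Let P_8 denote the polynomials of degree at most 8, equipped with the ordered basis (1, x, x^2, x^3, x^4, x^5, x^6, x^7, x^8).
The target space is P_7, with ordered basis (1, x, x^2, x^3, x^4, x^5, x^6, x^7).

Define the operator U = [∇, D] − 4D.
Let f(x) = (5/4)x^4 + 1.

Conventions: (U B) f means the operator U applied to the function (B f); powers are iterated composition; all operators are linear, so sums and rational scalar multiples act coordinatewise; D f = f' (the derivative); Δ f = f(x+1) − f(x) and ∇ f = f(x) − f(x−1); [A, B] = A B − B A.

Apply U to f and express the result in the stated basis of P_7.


the result is g(x) = -20x^3

D f = 5x^3
∇ D f = 15x^2 - 15x + 5
∇ f = 5x^3 - (15/2)x^2 + 5x - 5/4
D ∇ f = 15x^2 - 15x + 5
[∇, D] f = 0
D f = 5x^3
(-4D) f = -20x^3
([∇, D] − 4D) f = -20x^3


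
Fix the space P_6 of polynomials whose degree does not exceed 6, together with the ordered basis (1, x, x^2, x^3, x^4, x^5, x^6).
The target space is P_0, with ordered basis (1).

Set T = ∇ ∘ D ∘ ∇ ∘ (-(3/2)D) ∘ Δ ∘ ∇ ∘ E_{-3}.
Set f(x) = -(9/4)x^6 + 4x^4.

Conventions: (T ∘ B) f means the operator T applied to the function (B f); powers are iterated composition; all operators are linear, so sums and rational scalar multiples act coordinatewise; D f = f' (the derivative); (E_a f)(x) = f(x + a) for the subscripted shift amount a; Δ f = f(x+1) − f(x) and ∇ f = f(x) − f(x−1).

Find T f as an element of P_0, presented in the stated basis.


the result is g(x) = 2430

E_{-3} f = -(9/4)x^6 + (81/2)x^5 - (1199/4)x^4 + 1167x^3 - (10071/4)x^2 + (5697/2)x - 5265/4
∇ E_{-3} f = -(27/2)x^5 + (945/4)x^4 - 1649x^3 + (22953/4)x^2 - (19903/2)x + 27503/4
Δ ∇ E_{-3} f = -(135/2)x^4 + 810x^3 - (7329/2)x^2 + 7407x - 11279/2
D (Δ ∘ ∇ ∘ E_{-3}) f = -270x^3 + 2430x^2 - 7329x + 7407
(-(3/2)D) (Δ ∘ ∇ ∘ E_{-3}) f = 405x^3 - 3645x^2 + (21987/2)x - 22221/2
∇ (-(3/2)D) (Δ ∘ ∇ ∘ E_{-3}) f = 1215x^2 - 8505x + 30087/2
D ∇ (-(3/2)D) (Δ ∘ ∇ ∘ E_{-3}) f = 2430x - 8505
∇ D ∇ (-(3/2)D) (Δ ∘ ∇ ∘ E_{-3}) f = 2430


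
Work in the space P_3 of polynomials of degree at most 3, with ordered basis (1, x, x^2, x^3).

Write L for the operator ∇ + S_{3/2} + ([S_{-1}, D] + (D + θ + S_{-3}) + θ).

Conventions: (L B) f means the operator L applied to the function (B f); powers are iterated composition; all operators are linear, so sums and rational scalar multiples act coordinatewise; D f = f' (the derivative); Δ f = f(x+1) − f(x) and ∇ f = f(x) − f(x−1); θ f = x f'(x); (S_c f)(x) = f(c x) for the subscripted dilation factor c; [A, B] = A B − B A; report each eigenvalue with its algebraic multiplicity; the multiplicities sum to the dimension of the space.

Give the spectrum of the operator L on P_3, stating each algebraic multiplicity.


λ = -141/8 (multiplicity 1), λ = 1/2 (multiplicity 1), λ = 2 (multiplicity 1), λ = 61/4 (multiplicity 1)

image of 1: 2
image of x: (1/2)x + 4
image of x^2: (61/4)x^2 - 1
image of x^3: -(141/8)x^3 + 12x^2 - 3x + 1
the matrix is upper triangular; its diagonal is (2, 1/2, 61/4, -141/8)
for a triangular matrix the eigenvalues are the diagonal entries, with algebraic multiplicity their repetition count


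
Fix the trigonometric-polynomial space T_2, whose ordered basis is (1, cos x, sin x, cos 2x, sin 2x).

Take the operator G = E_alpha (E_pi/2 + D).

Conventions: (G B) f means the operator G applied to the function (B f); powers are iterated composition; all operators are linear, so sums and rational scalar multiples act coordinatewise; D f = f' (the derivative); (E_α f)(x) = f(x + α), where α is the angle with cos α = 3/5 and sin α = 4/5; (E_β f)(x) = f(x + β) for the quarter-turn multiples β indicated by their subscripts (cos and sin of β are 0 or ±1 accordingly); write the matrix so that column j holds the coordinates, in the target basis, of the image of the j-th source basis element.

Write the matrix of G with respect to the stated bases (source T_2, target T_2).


image of 1: 1
image of cos x: -(8/5)cos x - (6/5)sin x
image of sin x: (6/5)cos x - (8/5)sin x
image of cos 2x: -(41/25)cos 2x + (38/25)sin 2x
image of sin 2x: -(38/25)cos 2x - (41/25)sin 2x
each image's coordinates form column j of the matrix

the matrix is [[1, 0, 0, 0, 0]; [0, -8/5, 6/5, 0, 0]; [0, -6/5, -8/5, 0, 0]; [0, 0, 0, -41/25, -38/25]; [0, 0, 0, 38/25, -41/25]] (rows listed top to bottom)


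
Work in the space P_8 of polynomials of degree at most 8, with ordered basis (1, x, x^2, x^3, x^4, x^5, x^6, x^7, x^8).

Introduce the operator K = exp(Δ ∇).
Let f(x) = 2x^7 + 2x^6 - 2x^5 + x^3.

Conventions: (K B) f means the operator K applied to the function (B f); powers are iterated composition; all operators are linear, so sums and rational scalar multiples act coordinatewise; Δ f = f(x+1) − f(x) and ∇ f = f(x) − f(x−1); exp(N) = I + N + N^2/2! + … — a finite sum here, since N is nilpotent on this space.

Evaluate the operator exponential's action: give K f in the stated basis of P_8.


g(x) = 2x^7 + 2x^6 + 82x^5 + 60x^4 + 941x^3 + 420x^2 + 2414x + 364

order-1 term: 84x^5 + 60x^4 + 100x^3 + 60x^2 + 14x + 4
order-2 term: 840x^3 + 360x^2 + 720x + 120
order-3 term: 1680x + 240
the series for exp(Δ ∇) f terminates at order 3
exp(Δ ∇) f = 2x^7 + 2x^6 + 82x^5 + 60x^4 + 941x^3 + 420x^2 + 2414x + 364
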